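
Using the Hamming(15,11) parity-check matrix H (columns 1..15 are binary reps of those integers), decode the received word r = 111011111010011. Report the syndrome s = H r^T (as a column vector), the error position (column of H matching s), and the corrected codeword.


s = (1, 1, 1, 1)^T, error position = 15, corrected codeword c = 111011111010010

Compute s = H r^T mod 2 one row at a time:
  s_1 = 1 + 1 + 0 + 1 + 0 + 0 + 1 + 1 = 5 ≡ 1 (mod 2).
  s_2 = 0 + 1 + 1 + 1 + 0 + 0 + 1 + 1 = 5 ≡ 1 (mod 2).
  s_3 = 1 + 1 + 1 + 1 + 0 + 1 + 1 + 1 = 7 ≡ 1 (mod 2).
  s_4 = 1 + 1 + 1 + 1 + 1 + 1 + 0 + 1 = 7 ≡ 1 (mod 2).
s = (1, 1, 1, 1)^T — this equals column 15 of H (binary 1111), so error is at position 15.
Correct: flip bit 15 of r = 111011111010011 to get c = 111011111010010.


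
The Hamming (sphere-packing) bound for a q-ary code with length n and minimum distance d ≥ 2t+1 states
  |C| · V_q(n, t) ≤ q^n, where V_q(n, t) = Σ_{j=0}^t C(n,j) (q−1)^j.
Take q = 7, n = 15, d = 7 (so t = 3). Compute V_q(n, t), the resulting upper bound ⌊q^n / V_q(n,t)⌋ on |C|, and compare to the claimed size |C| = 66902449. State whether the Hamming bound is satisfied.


V_q(n, t) = 102151, q^n = 4747561509943, Hamming bound = 46475918, |C| = 66902449 > bound (violated).

Step 1: Compute V_q(n, t) = Σ_{j=0}^3 C(n, j) (q−1)^j.
  j = 0: C(15,0)·(6)^0 = 1·1 = 1.
  j = 1: C(15,1)·(6)^1 = 15·6 = 90.
  j = 2: C(15,2)·(6)^2 = 105·36 = 3780.
  j = 3: C(15,3)·(6)^3 = 455·216 = 98280.
  V_q(n, t) = 1 + 90 + 3780 + 98280 = 102151.
Step 2: q^n = 7^15 = 4747561509943.
Step 3: Hamming bound ⌊q^n / V_q(n,t)⌋ = ⌊4747561509943/102151⌋ = 46475918.
Step 4: Compare |C| = 66902449 to 46475918: violated.
The claimed |C| lies above the Hamming bound, so no 7-ary code of length 15 with d ≥ 7 can have 66902449 codewords.


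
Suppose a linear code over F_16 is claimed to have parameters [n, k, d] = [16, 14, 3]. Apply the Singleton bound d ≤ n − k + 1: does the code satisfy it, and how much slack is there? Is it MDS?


Singleton RHS = n − k + 1 = 3, slack = 0, bound satisfied, MDS.

Singleton bound: d ≤ n − k + 1.
Here n = 16, k = 14, so n − k + 1 = 3.
Given d = 3, check d ≤ 3: YES.
Slack = (n − k + 1) − d = 0.
The code is MDS (slack = 0).
Description: the claimed parameters are [16, 14, 3]_16; such a code would be MDS (meets Singleton bound).


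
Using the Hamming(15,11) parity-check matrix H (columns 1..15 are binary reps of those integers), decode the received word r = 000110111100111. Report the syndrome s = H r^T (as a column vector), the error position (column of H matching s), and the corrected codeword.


s = (0, 0, 0, 1)^T, error position = 1, corrected codeword c = 100110111100111

Compute s = H r^T mod 2 one row at a time:
  s_1 = 1 + 1 + 1 + 0 + 0 + 1 + 1 + 1 = 6 ≡ 0 (mod 2).
  s_2 = 1 + 1 + 0 + 1 + 0 + 1 + 1 + 1 = 6 ≡ 0 (mod 2).
  s_3 = 0 + 0 + 0 + 1 + 1 + 0 + 1 + 1 = 4 ≡ 0 (mod 2).
  s_4 = 0 + 0 + 1 + 1 + 1 + 0 + 1 + 1 = 5 ≡ 1 (mod 2).
s = (0, 0, 0, 1)^T — this equals column 1 of H (binary 0001), so error is at position 1.
Correct: flip bit 1 of r = 000110111100111 to get c = 100110111100111.


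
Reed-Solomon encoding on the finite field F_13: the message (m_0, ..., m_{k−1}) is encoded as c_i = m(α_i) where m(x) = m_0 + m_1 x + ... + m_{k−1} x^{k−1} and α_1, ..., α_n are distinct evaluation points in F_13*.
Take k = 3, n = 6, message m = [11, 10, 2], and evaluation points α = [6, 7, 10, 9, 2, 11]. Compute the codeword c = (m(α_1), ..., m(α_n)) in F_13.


c = [0, 10, 12, 3, 0, 12]

Message polynomial: m(x) = 11 + 10·x + 2·x^2 (mod 13).
For each evaluation point α_i, compute m(α_i) mod 13:
  α_1 = 6: Horner steps 2 → 9 → 0, so m(6) = 0.
  α_2 = 7: Horner steps 2 → 11 → 10, so m(7) = 10.
  α_3 = 10: Horner steps 2 → 4 → 12, so m(10) = 12.
  α_4 = 9: Horner steps 2 → 2 → 3, so m(9) = 3.
  α_5 = 2: Horner steps 2 → 1 → 0, so m(2) = 0.
  α_6 = 11: Horner steps 2 → 6 → 12, so m(11) = 12.
Codeword c = [0, 10, 12, 3, 0, 12] ∈ F_13^6.


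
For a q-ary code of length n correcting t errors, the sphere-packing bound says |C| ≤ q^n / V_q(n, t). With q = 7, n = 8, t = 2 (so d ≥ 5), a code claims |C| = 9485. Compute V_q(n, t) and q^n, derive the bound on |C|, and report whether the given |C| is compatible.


V_q(n, t) = 1057, q^n = 5764801, Hamming bound = 5453, |C| = 9485 > bound (violated).

Step 1: Compute V_q(n, t) = Σ_{j=0}^2 C(n, j) (q−1)^j.
  j = 0: C(8,0)·(6)^0 = 1·1 = 1.
  j = 1: C(8,1)·(6)^1 = 8·6 = 48.
  j = 2: C(8,2)·(6)^2 = 28·36 = 1008.
  V_q(n, t) = 1 + 48 + 1008 = 1057.
Step 2: q^n = 7^8 = 5764801.
Step 3: Hamming bound ⌊q^n / V_q(n,t)⌋ = ⌊5764801/1057⌋ = 5453.
Step 4: Compare |C| = 9485 to 5453: violated.
The claimed |C| lies above the Hamming bound, so no 7-ary code of length 8 with d ≥ 5 can have 9485 codewords.


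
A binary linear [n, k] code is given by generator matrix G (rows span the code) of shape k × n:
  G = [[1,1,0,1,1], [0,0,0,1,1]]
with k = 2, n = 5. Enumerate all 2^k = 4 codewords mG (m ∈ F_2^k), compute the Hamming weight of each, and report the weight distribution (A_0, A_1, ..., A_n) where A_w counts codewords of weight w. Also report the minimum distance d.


Weight distribution: A_0 = 1, A_2 = 2, A_4 = 1. Minimum distance d = 2.

Enumerate all 2^2 = 4 messages m ∈ F_2^2.
For each, compute codeword c = mG in F_2^5, then tally its weight.
  m = 00 → c = 00000, weight = 0.
  m = 10 → c = 11011, weight = 4.
  m = 01 → c = 00011, weight = 2.
  m = 11 → c = 11000, weight = 2.
Tally weights:
  weight 0: 1 codewords.
  weight 2: 2 codewords.
  weight 4: 1 codewords.
Minimum distance d = smallest w > 0 with A_w > 0 = 2.
Sanity: Σ A_w = 4 = 2^2 = 4 ✓.


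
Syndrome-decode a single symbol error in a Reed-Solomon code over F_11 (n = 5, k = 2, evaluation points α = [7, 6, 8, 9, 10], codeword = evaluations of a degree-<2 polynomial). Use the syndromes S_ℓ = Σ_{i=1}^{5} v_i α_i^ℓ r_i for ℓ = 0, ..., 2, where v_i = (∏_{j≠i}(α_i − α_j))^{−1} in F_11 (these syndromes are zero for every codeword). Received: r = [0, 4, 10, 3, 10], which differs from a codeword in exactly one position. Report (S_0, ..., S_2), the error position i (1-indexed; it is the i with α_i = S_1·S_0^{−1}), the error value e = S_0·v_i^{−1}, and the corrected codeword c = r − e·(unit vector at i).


S = (9, 6, 4), error at position 3, error magnitude e = 3, c = [0, 4, 7, 3, 10].

Step 1: column multipliers v_i = (∏_{j≠i}(α_i − α_j))^{−1} mod 11.
  i = 1 (α = 7): (7−6)(7−8)(7−9)(7−10) = 1·(−1)·(−2)·(−3) = −6 ≡ 5, so v_1 = 5^{−1} = 9 (mod 11).
  i = 2 (α = 6): (6−7)(6−8)(6−9)(6−10) = (−1)·(−2)·(−3)·(−4) = 24 ≡ 2, so v_2 = 2^{−1} = 6 (mod 11).
  i = 3 (α = 8): (8−7)(8−6)(8−9)(8−10) = 1·2·(−1)·(−2) = 4 ≡ 4, so v_3 = 4^{−1} = 3 (mod 11).
  i = 4 (α = 9): (9−7)(9−6)(9−8)(9−10) = 2·3·1·(−1) = −6 ≡ 5, so v_4 = 5^{−1} = 9 (mod 11).
  i = 5 (α = 10): (10−7)(10−6)(10−8)(10−9) = 3·4·2·1 = 24 ≡ 2, so v_5 = 2^{−1} = 6 (mod 11).
  v = [9, 6, 3, 9, 6].
Step 2: syndromes of r = [0, 4, 10, 3, 10] (all sums mod 11).
  S_0 = Σ v_i r_i = 9·0 + 6·4 + 3·10 + 9·3 + 6·10 = 141 ≡ 9.
  S_1 = Σ v_i α_i r_i = 9·7·0 + 6·6·4 + 3·8·10 + 9·9·3 + 6·10·10 = 1227 ≡ 6.
  α_i^2 mod 11 = [5, 3, 9, 4, 1].
  S_2 = Σ v_i α_i^2 r_i = 9·5·0 + 6·3·4 + 3·9·10 + 9·4·3 + 6·1·10 = 510 ≡ 4.
  S = (9, 6, 4) ≠ 0, so r is not a codeword (an error is present).
Step 3: locate the error. For a single error e at position i, S_ℓ = v_i·e·α_i^ℓ, so α_err = S_1/S_0.
  S_0^{−1} = 9^{−1} = 5 (mod 11), so α_err = 6·5 = 30 ≡ 8 = α_3. Error position i = 3.
  Consistency check: S_2/S_1 = 4·2 = 8 ≡ 8 = α_err ✓ (single-error assumption holds).
Step 4: error magnitude e = S_0/v_3 = S_0·∏_{j≠3}(α_3 − α_j) = 9·4 = 36 ≡ 3 (mod 11).
Step 5: correct position 3: c_3 = r_3 − e = 10 − 3 ≡ 7 (mod 11). Hence c = [0, 4, 7, 3, 10].
  Check: interpolating c through the α_i gives m(x) = 6 + 7·x (degree < 2) with m(α_i) = c_i for every i, so c is indeed a codeword.


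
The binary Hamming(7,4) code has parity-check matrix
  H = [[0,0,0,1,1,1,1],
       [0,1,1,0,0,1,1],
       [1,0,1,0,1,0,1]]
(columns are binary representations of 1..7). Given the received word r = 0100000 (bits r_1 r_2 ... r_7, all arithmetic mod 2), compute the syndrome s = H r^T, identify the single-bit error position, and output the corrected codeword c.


s = (0, 1, 0)^T, error position = 2, corrected codeword c = 0000000

Compute s = H r^T mod 2 one row at a time:
  s_1 = 0 + 0 + 0 + 0 = 0 ≡ 0 (mod 2).
  s_2 = 1 + 0 + 0 + 0 = 1 ≡ 1 (mod 2).
  s_3 = 0 + 0 + 0 + 0 = 0 ≡ 0 (mod 2).
s = (0, 1, 0)^T — this equals column 2 of H (binary 010), so error is at position 2.
Correct: flip bit 2 of r = 0100000 to get c = 0000000.


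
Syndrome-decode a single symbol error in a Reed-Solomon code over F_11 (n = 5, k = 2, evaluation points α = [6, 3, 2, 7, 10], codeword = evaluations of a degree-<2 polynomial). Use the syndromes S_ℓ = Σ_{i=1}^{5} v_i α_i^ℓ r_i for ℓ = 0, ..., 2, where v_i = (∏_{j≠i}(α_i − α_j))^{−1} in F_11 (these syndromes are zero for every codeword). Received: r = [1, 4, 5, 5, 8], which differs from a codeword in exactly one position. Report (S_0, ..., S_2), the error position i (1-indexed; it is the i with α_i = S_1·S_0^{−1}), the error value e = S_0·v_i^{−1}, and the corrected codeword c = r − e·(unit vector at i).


S = (10, 4, 6), error at position 4, error magnitude e = 5, c = [1, 4, 5, 0, 8].

Step 1: column multipliers v_i = (∏_{j≠i}(α_i − α_j))^{−1} mod 11.
  i = 1 (α = 6): (6−3)(6−2)(6−7)(6−10) = 3·4·(−1)·(−4) = 48 ≡ 4, so v_1 = 4^{−1} = 3 (mod 11).
  i = 2 (α = 3): (3−6)(3−2)(3−7)(3−10) = (−3)·1·(−4)·(−7) = −84 ≡ 4, so v_2 = 4^{−1} = 3 (mod 11).
  i = 3 (α = 2): (2−6)(2−3)(2−7)(2−10) = (−4)·(−1)·(−5)·(−8) = 160 ≡ 6, so v_3 = 6^{−1} = 2 (mod 11).
  i = 4 (α = 7): (7−6)(7−3)(7−2)(7−10) = 1·4·5·(−3) = −60 ≡ 6, so v_4 = 6^{−1} = 2 (mod 11).
  i = 5 (α = 10): (10−6)(10−3)(10−2)(10−7) = 4·7·8·3 = 672 ≡ 1, so v_5 = 1^{−1} = 1 (mod 11).
  v = [3, 3, 2, 2, 1].
Step 2: syndromes of r = [1, 4, 5, 5, 8] (all sums mod 11).
  S_0 = Σ v_i r_i = 3·1 + 3·4 + 2·5 + 2·5 + 1·8 = 43 ≡ 10.
  S_1 = Σ v_i α_i r_i = 3·6·1 + 3·3·4 + 2·2·5 + 2·7·5 + 1·10·8 = 224 ≡ 4.
  α_i^2 mod 11 = [3, 9, 4, 5, 1].
  S_2 = Σ v_i α_i^2 r_i = 3·3·1 + 3·9·4 + 2·4·5 + 2·5·5 + 1·1·8 = 215 ≡ 6.
  S = (10, 4, 6) ≠ 0, so r is not a codeword (an error is present).
Step 3: locate the error. For a single error e at position i, S_ℓ = v_i·e·α_i^ℓ, so α_err = S_1/S_0.
  S_0^{−1} = 10^{−1} = 10 (mod 11), so α_err = 4·10 = 40 ≡ 7 = α_4. Error position i = 4.
  Consistency check: S_2/S_1 = 6·3 = 18 ≡ 7 = α_err ✓ (single-error assumption holds).
Step 4: error magnitude e = S_0/v_4 = S_0·∏_{j≠4}(α_4 − α_j) = 10·6 = 60 ≡ 5 (mod 11).
Step 5: correct position 4: c_4 = r_4 − e = 5 − 5 ≡ 0 (mod 11). Hence c = [1, 4, 5, 0, 8].
  Check: interpolating c through the α_i gives m(x) = 7 + 10·x (degree < 2) with m(α_i) = c_i for every i, so c is indeed a codeword.


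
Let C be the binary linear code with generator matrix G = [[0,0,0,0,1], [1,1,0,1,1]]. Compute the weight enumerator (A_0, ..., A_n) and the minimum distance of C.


Weight distribution: A_0 = 1, A_1 = 1, A_3 = 1, A_4 = 1. Minimum distance d = 1.

Enumerate all 2^2 = 4 messages m ∈ F_2^2.
For each, compute codeword c = mG in F_2^5, then tally its weight.
  m = 00 → c = 00000, weight = 0.
  m = 10 → c = 00001, weight = 1.
  m = 01 → c = 11011, weight = 4.
  m = 11 → c = 11010, weight = 3.
Tally weights:
  weight 0: 1 codewords.
  weight 1: 1 codewords.
  weight 3: 1 codewords.
  weight 4: 1 codewords.
Minimum distance d = smallest w > 0 with A_w > 0 = 1.
Sanity: Σ A_w = 4 = 2^2 = 4 ✓.


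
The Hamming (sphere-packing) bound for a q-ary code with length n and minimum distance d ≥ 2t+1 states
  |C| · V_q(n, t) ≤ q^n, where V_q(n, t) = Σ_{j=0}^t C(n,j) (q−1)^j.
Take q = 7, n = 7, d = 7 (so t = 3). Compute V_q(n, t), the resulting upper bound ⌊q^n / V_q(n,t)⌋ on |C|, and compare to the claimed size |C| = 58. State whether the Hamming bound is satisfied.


V_q(n, t) = 8359, q^n = 823543, Hamming bound = 98, |C| = 58 ≤ bound (satisfied).

Step 1: Compute V_q(n, t) = Σ_{j=0}^3 C(n, j) (q−1)^j.
  j = 0: C(7,0)·(6)^0 = 1·1 = 1.
  j = 1: C(7,1)·(6)^1 = 7·6 = 42.
  j = 2: C(7,2)·(6)^2 = 21·36 = 756.
  j = 3: C(7,3)·(6)^3 = 35·216 = 7560.
  V_q(n, t) = 1 + 42 + 756 + 7560 = 8359.
Step 2: q^n = 7^7 = 823543.
Step 3: Hamming bound ⌊q^n / V_q(n,t)⌋ = ⌊823543/8359⌋ = 98.
Step 4: Compare |C| = 58 to 98: satisfied.
The claimed |C| lies below the Hamming bound.


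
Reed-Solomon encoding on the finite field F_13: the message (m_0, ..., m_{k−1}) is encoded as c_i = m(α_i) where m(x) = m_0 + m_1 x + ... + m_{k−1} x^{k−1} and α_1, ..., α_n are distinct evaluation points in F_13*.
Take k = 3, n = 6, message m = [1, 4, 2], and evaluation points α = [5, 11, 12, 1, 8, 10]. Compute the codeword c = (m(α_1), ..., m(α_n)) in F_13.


c = [6, 1, 12, 7, 5, 7]

Message polynomial: m(x) = 1 + 4·x + 2·x^2 (mod 13).
For each evaluation point α_i, compute m(α_i) mod 13:
  α_1 = 5: Horner steps 2 → 1 → 6, so m(5) = 6.
  α_2 = 11: Horner steps 2 → 0 → 1, so m(11) = 1.
  α_3 = 12: Horner steps 2 → 2 → 12, so m(12) = 12.
  α_4 = 1: Horner steps 2 → 6 → 7, so m(1) = 7.
  α_5 = 8: Horner steps 2 → 7 → 5, so m(8) = 5.
  α_6 = 10: Horner steps 2 → 11 → 7, so m(10) = 7.
Codeword c = [6, 1, 12, 7, 5, 7] ∈ F_13^6.


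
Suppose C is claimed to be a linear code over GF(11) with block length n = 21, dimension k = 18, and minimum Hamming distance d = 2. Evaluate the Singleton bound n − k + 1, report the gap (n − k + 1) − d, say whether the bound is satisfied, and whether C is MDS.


Singleton RHS = n − k + 1 = 4, slack = 2, bound satisfied, not MDS.

Singleton bound: d ≤ n − k + 1.
Here n = 21, k = 18, so n − k + 1 = 4.
Given d = 2, check d ≤ 4: YES.
Slack = (n − k + 1) − d = 2.
The code is NOT MDS (slack = 2 > 0).
Description: the claimed parameters are [21, 18, 2]_11; such a code would be non-MDS.


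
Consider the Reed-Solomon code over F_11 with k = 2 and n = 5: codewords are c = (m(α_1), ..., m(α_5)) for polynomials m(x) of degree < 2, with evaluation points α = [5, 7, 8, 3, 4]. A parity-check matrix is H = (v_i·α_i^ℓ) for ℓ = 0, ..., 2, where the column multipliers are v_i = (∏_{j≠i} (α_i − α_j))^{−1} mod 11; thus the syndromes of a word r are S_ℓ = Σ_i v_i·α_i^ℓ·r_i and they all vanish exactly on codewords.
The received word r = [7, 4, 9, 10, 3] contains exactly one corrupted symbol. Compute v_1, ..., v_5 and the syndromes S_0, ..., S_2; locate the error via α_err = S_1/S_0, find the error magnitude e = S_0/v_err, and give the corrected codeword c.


S = (9, 6, 4), error at position 3, error magnitude e = 1, c = [7, 4, 8, 10, 3].

Step 1: column multipliers v_i = (∏_{j≠i}(α_i − α_j))^{−1} mod 11.
  i = 1 (α = 5): (5−7)(5−8)(5−3)(5−4) = (−2)·(−3)·2·1 = 12 ≡ 1, so v_1 = 1^{−1} = 1 (mod 11).
  i = 2 (α = 7): (7−5)(7−8)(7−3)(7−4) = 2·(−1)·4·3 = −24 ≡ 9, so v_2 = 9^{−1} = 5 (mod 11).
  i = 3 (α = 8): (8−5)(8−7)(8−3)(8−4) = 3·1·5·4 = 60 ≡ 5, so v_3 = 5^{−1} = 9 (mod 11).
  i = 4 (α = 3): (3−5)(3−7)(3−8)(3−4) = (−2)·(−4)·(−5)·(−1) = 40 ≡ 7, so v_4 = 7^{−1} = 8 (mod 11).
  i = 5 (α = 4): (4−5)(4−7)(4−8)(4−3) = (−1)·(−3)·(−4)·1 = −12 ≡ 10, so v_5 = 10^{−1} = 10 (mod 11).
  v = [1, 5, 9, 8, 10].
Step 2: syndromes of r = [7, 4, 9, 10, 3] (all sums mod 11).
  S_0 = Σ v_i r_i = 1·7 + 5·4 + 9·9 + 8·10 + 10·3 = 218 ≡ 9.
  S_1 = Σ v_i α_i r_i = 1·5·7 + 5·7·4 + 9·8·9 + 8·3·10 + 10·4·3 = 1183 ≡ 6.
  α_i^2 mod 11 = [3, 5, 9, 9, 5].
  S_2 = Σ v_i α_i^2 r_i = 1·3·7 + 5·5·4 + 9·9·9 + 8·9·10 + 10·5·3 = 1720 ≡ 4.
  S = (9, 6, 4) ≠ 0, so r is not a codeword (an error is present).
Step 3: locate the error. For a single error e at position i, S_ℓ = v_i·e·α_i^ℓ, so α_err = S_1/S_0.
  S_0^{−1} = 9^{−1} = 5 (mod 11), so α_err = 6·5 = 30 ≡ 8 = α_3. Error position i = 3.
  Consistency check: S_2/S_1 = 4·2 = 8 ≡ 8 = α_err ✓ (single-error assumption holds).
Step 4: error magnitude e = S_0/v_3 = S_0·∏_{j≠3}(α_3 − α_j) = 9·5 = 45 ≡ 1 (mod 11).
Step 5: correct position 3: c_3 = r_3 − e = 9 − 1 ≡ 8 (mod 11). Hence c = [7, 4, 8, 10, 3].
  Check: interpolating c through the α_i gives m(x) = 9 + 4·x (degree < 2) with m(α_i) = c_i for every i, so c is indeed a codeword.


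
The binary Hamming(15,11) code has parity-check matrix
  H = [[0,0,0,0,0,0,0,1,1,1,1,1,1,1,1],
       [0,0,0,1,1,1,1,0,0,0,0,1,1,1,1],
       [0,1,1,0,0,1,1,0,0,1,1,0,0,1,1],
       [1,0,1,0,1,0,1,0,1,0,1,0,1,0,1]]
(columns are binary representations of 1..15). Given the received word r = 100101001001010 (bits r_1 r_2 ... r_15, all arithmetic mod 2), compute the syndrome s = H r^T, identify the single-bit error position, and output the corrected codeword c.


s = (1, 0, 0, 0)^T, error position = 8, corrected codeword c = 100101011001010

Compute s = H r^T mod 2 one row at a time:
  s_1 = 0 + 1 + 0 + 0 + 1 + 0 + 1 + 0 = 3 ≡ 1 (mod 2).
  s_2 = 1 + 0 + 1 + 0 + 1 + 0 + 1 + 0 = 4 ≡ 0 (mod 2).
  s_3 = 0 + 0 + 1 + 0 + 0 + 0 + 1 + 0 = 2 ≡ 0 (mod 2).
  s_4 = 1 + 0 + 0 + 0 + 1 + 0 + 0 + 0 = 2 ≡ 0 (mod 2).
s = (1, 0, 0, 0)^T — this equals column 8 of H (binary 1000), so error is at position 8.
Correct: flip bit 8 of r = 100101001001010 to get c = 100101011001010.


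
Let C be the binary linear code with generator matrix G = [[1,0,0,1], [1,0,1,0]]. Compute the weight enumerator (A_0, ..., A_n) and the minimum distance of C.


Weight distribution: A_0 = 1, A_2 = 3. Minimum distance d = 2.

Enumerate all 2^2 = 4 messages m ∈ F_2^2.
For each, compute codeword c = mG in F_2^4, then tally its weight.
  m = 00 → c = 0000, weight = 0.
  m = 10 → c = 1001, weight = 2.
  m = 01 → c = 1010, weight = 2.
  m = 11 → c = 0011, weight = 2.
Tally weights:
  weight 0: 1 codewords.
  weight 2: 3 codewords.
Minimum distance d = smallest w > 0 with A_w > 0 = 2.
Sanity: Σ A_w = 4 = 2^2 = 4 ✓.


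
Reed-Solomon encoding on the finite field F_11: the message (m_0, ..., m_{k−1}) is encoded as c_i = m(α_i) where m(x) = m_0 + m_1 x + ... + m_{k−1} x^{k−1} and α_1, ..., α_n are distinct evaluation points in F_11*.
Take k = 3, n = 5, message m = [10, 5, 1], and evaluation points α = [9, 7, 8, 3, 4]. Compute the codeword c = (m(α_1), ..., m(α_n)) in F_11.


c = [4, 6, 4, 1, 2]

Message polynomial: m(x) = 10 + 5·x + 1·x^2 (mod 11).
For each evaluation point α_i, compute m(α_i) mod 11:
  α_1 = 9: Horner steps 1 → 3 → 4, so m(9) = 4.
  α_2 = 7: Horner steps 1 → 1 → 6, so m(7) = 6.
  α_3 = 8: Horner steps 1 → 2 → 4, so m(8) = 4.
  α_4 = 3: Horner steps 1 → 8 → 1, so m(3) = 1.
  α_5 = 4: Horner steps 1 → 9 → 2, so m(4) = 2.
Codeword c = [4, 6, 4, 1, 2] ∈ F_11^5.


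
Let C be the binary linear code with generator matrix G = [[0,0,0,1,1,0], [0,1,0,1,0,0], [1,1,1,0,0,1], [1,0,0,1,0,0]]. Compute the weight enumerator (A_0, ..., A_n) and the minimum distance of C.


Weight distribution: A_0 = 1, A_2 = 7, A_4 = 7, A_6 = 1. Minimum distance d = 2.

Enumerate all 2^4 = 16 messages m ∈ F_2^4.
For each, compute codeword c = mG in F_2^6, then tally its weight.
  m = 0000 → c = 000000, weight = 0.
  m = 1000 → c = 000110, weight = 2.
  m = 0100 → c = 010100, weight = 2.
  m = 1100 → c = 010010, weight = 2.
  m = 0010 → c = 111001, weight = 4.
  m = 1010 → c = 111111, weight = 6.
  m = 0110 → c = 101101, weight = 4.
  m = 1110 → c = 101011, weight = 4.
  m = 0001 → c = 100100, weight = 2.
  m = 1001 → c = 100010, weight = 2.
  m = 0101 → c = 110000, weight = 2.
  m = 1101 → c = 110110, weight = 4.
  m = 0011 → c = 011101, weight = 4.
  m = 1011 → c = 011011, weight = 4.
  m = 0111 → c = 001001, weight = 2.
  m = 1111 → c = 001111, weight = 4.
Tally weights:
  weight 0: 1 codewords.
  weight 2: 7 codewords.
  weight 4: 7 codewords.
  weight 6: 1 codewords.
Minimum distance d = smallest w > 0 with A_w > 0 = 2.
Sanity: Σ A_w = 16 = 2^4 = 16 ✓.


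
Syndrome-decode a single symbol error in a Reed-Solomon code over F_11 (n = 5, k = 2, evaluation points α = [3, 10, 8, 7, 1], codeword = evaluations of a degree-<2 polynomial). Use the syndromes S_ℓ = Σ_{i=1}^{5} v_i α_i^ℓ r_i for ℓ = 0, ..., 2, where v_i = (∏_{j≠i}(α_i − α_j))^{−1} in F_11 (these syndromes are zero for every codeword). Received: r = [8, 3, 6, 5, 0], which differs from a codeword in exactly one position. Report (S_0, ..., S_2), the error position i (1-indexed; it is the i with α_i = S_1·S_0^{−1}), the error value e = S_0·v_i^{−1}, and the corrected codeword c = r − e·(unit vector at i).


S = (6, 9, 8), error at position 4, error magnitude e = 3, c = [8, 3, 6, 2, 0].

Step 1: column multipliers v_i = (∏_{j≠i}(α_i − α_j))^{−1} mod 11.
  i = 1 (α = 3): (3−10)(3−8)(3−7)(3−1) = (−7)·(−5)·(−4)·2 = −280 ≡ 6, so v_1 = 6^{−1} = 2 (mod 11).
  i = 2 (α = 10): (10−3)(10−8)(10−7)(10−1) = 7·2·3·9 = 378 ≡ 4, so v_2 = 4^{−1} = 3 (mod 11).
  i = 3 (α = 8): (8−3)(8−10)(8−7)(8−1) = 5·(−2)·1·7 = −70 ≡ 7, so v_3 = 7^{−1} = 8 (mod 11).
  i = 4 (α = 7): (7−3)(7−10)(7−8)(7−1) = 4·(−3)·(−1)·6 = 72 ≡ 6, so v_4 = 6^{−1} = 2 (mod 11).
  i = 5 (α = 1): (1−3)(1−10)(1−8)(1−7) = (−2)·(−9)·(−7)·(−6) = 756 ≡ 8, so v_5 = 8^{−1} = 7 (mod 11).
  v = [2, 3, 8, 2, 7].
Step 2: syndromes of r = [8, 3, 6, 5, 0] (all sums mod 11).
  S_0 = Σ v_i r_i = 2·8 + 3·3 + 8·6 + 2·5 + 7·0 = 83 ≡ 6.
  S_1 = Σ v_i α_i r_i = 2·3·8 + 3·10·3 + 8·8·6 + 2·7·5 + 7·1·0 = 592 ≡ 9.
  α_i^2 mod 11 = [9, 1, 9, 5, 1].
  S_2 = Σ v_i α_i^2 r_i = 2·9·8 + 3·1·3 + 8·9·6 + 2·5·5 + 7·1·0 = 635 ≡ 8.
  S = (6, 9, 8) ≠ 0, so r is not a codeword (an error is present).
Step 3: locate the error. For a single error e at position i, S_ℓ = v_i·e·α_i^ℓ, so α_err = S_1/S_0.
  S_0^{−1} = 6^{−1} = 2 (mod 11), so α_err = 9·2 = 18 ≡ 7 = α_4. Error position i = 4.
  Consistency check: S_2/S_1 = 8·5 = 40 ≡ 7 = α_err ✓ (single-error assumption holds).
Step 4: error magnitude e = S_0/v_4 = S_0·∏_{j≠4}(α_4 − α_j) = 6·6 = 36 ≡ 3 (mod 11).
Step 5: correct position 4: c_4 = r_4 − e = 5 − 3 ≡ 2 (mod 11). Hence c = [8, 3, 6, 2, 0].
  Check: interpolating c through the α_i gives m(x) = 7 + 4·x (degree < 2) with m(α_i) = c_i for every i, so c is indeed a codeword.


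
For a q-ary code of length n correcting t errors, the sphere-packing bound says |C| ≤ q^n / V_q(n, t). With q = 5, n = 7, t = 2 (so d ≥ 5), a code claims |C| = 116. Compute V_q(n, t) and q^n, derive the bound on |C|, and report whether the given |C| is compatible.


V_q(n, t) = 365, q^n = 78125, Hamming bound = 214, |C| = 116 ≤ bound (satisfied).

Step 1: Compute V_q(n, t) = Σ_{j=0}^2 C(n, j) (q−1)^j.
  j = 0: C(7,0)·(4)^0 = 1·1 = 1.
  j = 1: C(7,1)·(4)^1 = 7·4 = 28.
  j = 2: C(7,2)·(4)^2 = 21·16 = 336.
  V_q(n, t) = 1 + 28 + 336 = 365.
Step 2: q^n = 5^7 = 78125.
Step 3: Hamming bound ⌊q^n / V_q(n,t)⌋ = ⌊78125/365⌋ = 214.
Step 4: Compare |C| = 116 to 214: satisfied.
The claimed |C| lies below the Hamming bound.


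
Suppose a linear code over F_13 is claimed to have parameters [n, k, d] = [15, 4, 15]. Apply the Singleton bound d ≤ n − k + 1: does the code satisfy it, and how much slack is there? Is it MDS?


Singleton RHS = n − k + 1 = 12, slack = -3, bound violated (no such code; not MDS).

Singleton bound: d ≤ n − k + 1.
Here n = 15, k = 4, so n − k + 1 = 12.
Given d = 15, check d ≤ 12: NO.
Slack = (n − k + 1) − d = -3.
The slack is negative: d = 15 exceeds n − k + 1 = 12 by 3, so the Singleton bound is violated and no linear [15, 4, 15]_13 code can exist. In particular it is not MDS (MDS requires d = n − k + 1 exactly).
Description: the claimed parameters are [15, 4, 15]_13; such a code would be impossible (violates the Singleton bound).


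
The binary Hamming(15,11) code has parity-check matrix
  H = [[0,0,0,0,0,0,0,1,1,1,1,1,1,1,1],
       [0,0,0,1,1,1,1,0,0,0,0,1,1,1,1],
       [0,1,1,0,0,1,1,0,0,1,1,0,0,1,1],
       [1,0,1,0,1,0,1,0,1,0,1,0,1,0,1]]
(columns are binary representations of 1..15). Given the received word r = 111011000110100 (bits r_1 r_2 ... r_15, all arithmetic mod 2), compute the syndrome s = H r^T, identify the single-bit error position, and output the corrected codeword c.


s = (1, 1, 1, 1)^T, error position = 15, corrected codeword c = 111011000110101

Compute s = H r^T mod 2 one row at a time:
  s_1 = 0 + 0 + 1 + 1 + 0 + 1 + 0 + 0 = 3 ≡ 1 (mod 2).
  s_2 = 0 + 1 + 1 + 0 + 0 + 1 + 0 + 0 = 3 ≡ 1 (mod 2).
  s_3 = 1 + 1 + 1 + 0 + 1 + 1 + 0 + 0 = 5 ≡ 1 (mod 2).
  s_4 = 1 + 1 + 1 + 0 + 0 + 1 + 1 + 0 = 5 ≡ 1 (mod 2).
s = (1, 1, 1, 1)^T — this equals column 15 of H (binary 1111), so error is at position 15.
Correct: flip bit 15 of r = 111011000110100 to get c = 111011000110101.


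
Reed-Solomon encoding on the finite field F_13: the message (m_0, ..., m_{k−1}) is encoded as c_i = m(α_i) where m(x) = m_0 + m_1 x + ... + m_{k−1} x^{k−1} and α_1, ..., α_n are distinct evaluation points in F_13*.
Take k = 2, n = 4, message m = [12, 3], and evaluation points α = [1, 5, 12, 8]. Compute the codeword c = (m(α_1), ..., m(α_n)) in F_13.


c = [2, 1, 9, 10]

Message polynomial: m(x) = 12 + 3·x (mod 13).
For each evaluation point α_i, compute m(α_i) mod 13:
  α_1 = 1: Horner steps 3 → 2, so m(1) = 2.
  α_2 = 5: Horner steps 3 → 1, so m(5) = 1.
  α_3 = 12: Horner steps 3 → 9, so m(12) = 9.
  α_4 = 8: Horner steps 3 → 10, so m(8) = 10.
Codeword c = [2, 1, 9, 10] ∈ F_13^4.


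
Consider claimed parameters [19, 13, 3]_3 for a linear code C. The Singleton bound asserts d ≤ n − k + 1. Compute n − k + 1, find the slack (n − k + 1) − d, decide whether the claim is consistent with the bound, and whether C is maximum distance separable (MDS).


Singleton RHS = n − k + 1 = 7, slack = 4, bound satisfied, not MDS.

Singleton bound: d ≤ n − k + 1.
Here n = 19, k = 13, so n − k + 1 = 7.
Given d = 3, check d ≤ 7: YES.
Slack = (n − k + 1) − d = 4.
The code is NOT MDS (slack = 4 > 0).
Description: the claimed parameters are [19, 13, 3]_3; such a code would be non-MDS.


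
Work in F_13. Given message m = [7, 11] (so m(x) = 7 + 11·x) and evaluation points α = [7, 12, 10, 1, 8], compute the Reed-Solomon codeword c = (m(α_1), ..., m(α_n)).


c = [6, 9, 0, 5, 4]

Message polynomial: m(x) = 7 + 11·x (mod 13).
For each evaluation point α_i, compute m(α_i) mod 13:
  α_1 = 7: Horner steps 11 → 6, so m(7) = 6.
  α_2 = 12: Horner steps 11 → 9, so m(12) = 9.
  α_3 = 10: Horner steps 11 → 0, so m(10) = 0.
  α_4 = 1: Horner steps 11 → 5, so m(1) = 5.
  α_5 = 8: Horner steps 11 → 4, so m(8) = 4.
Codeword c = [6, 9, 0, 5, 4] ∈ F_13^5.


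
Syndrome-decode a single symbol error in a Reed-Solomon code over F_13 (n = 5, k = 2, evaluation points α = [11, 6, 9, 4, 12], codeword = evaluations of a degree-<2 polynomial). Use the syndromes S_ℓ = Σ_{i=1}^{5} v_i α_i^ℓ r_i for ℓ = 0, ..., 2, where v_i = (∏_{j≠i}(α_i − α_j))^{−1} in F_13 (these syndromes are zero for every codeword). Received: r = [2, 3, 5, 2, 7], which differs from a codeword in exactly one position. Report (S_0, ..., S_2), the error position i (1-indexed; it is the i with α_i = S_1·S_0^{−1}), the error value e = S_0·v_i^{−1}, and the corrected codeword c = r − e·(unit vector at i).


S = (9, 10, 1), error at position 4, error magnitude e = 9, c = [2, 3, 5, 6, 7].

Step 1: column multipliers v_i = (∏_{j≠i}(α_i − α_j))^{−1} mod 13.
  i = 1 (α = 11): (11−6)(11−9)(11−4)(11−12) = 5·2·7·(−1) = −70 ≡ 8, so v_1 = 8^{−1} = 5 (mod 13).
  i = 2 (α = 6): (6−11)(6−9)(6−4)(6−12) = (−5)·(−3)·2·(−6) = −180 ≡ 2, so v_2 = 2^{−1} = 7 (mod 13).
  i = 3 (α = 9): (9−11)(9−6)(9−4)(9−12) = (−2)·3·5·(−3) = 90 ≡ 12, so v_3 = 12^{−1} = 12 (mod 13).
  i = 4 (α = 4): (4−11)(4−6)(4−9)(4−12) = (−7)·(−2)·(−5)·(−8) = 560 ≡ 1, so v_4 = 1^{−1} = 1 (mod 13).
  i = 5 (α = 12): (12−11)(12−6)(12−9)(12−4) = 1·6·3·8 = 144 ≡ 1, so v_5 = 1^{−1} = 1 (mod 13).
  v = [5, 7, 12, 1, 1].
Step 2: syndromes of r = [2, 3, 5, 2, 7] (all sums mod 13).
  S_0 = Σ v_i r_i = 5·2 + 7·3 + 12·5 + 1·2 + 1·7 = 100 ≡ 9.
  S_1 = Σ v_i α_i r_i = 5·11·2 + 7·6·3 + 12·9·5 + 1·4·2 + 1·12·7 = 868 ≡ 10.
  α_i^2 mod 13 = [4, 10, 3, 3, 1].
  S_2 = Σ v_i α_i^2 r_i = 5·4·2 + 7·10·3 + 12·3·5 + 1·3·2 + 1·1·7 = 443 ≡ 1.
  S = (9, 10, 1) ≠ 0, so r is not a codeword (an error is present).
Step 3: locate the error. For a single error e at position i, S_ℓ = v_i·e·α_i^ℓ, so α_err = S_1/S_0.
  S_0^{−1} = 9^{−1} = 3 (mod 13), so α_err = 10·3 = 30 ≡ 4 = α_4. Error position i = 4.
  Consistency check: S_2/S_1 = 1·4 = 4 ≡ 4 = α_err ✓ (single-error assumption holds).
Step 4: error magnitude e = S_0/v_4 = S_0·∏_{j≠4}(α_4 − α_j) = 9·1 = 9 ≡ 9 (mod 13).
Step 5: correct position 4: c_4 = r_4 − e = 2 − 9 ≡ 6 (mod 13). Hence c = [2, 3, 5, 6, 7].
  Check: interpolating c through the α_i gives m(x) = 12 + 5·x (degree < 2) with m(α_i) = c_i for every i, so c is indeed a codeword.


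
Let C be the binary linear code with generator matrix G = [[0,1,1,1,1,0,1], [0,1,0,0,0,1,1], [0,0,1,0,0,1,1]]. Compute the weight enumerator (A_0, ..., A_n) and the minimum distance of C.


Weight distribution: A_0 = 1, A_2 = 1, A_3 = 3, A_4 = 2, A_5 = 1. Minimum distance d = 2.

Enumerate all 2^3 = 8 messages m ∈ F_2^3.
For each, compute codeword c = mG in F_2^7, then tally its weight.
  m = 000 → c = 0000000, weight = 0.
  m = 100 → c = 0111101, weight = 5.
  m = 010 → c = 0100011, weight = 3.
  m = 110 → c = 0011110, weight = 4.
  m = 001 → c = 0010011, weight = 3.
  m = 101 → c = 0101110, weight = 4.
  m = 011 → c = 0110000, weight = 2.
  m = 111 → c = 0001101, weight = 3.
Tally weights:
  weight 0: 1 codewords.
  weight 2: 1 codewords.
  weight 3: 3 codewords.
  weight 4: 2 codewords.
  weight 5: 1 codewords.
Minimum distance d = smallest w > 0 with A_w > 0 = 2.
Sanity: Σ A_w = 8 = 2^3 = 8 ✓.


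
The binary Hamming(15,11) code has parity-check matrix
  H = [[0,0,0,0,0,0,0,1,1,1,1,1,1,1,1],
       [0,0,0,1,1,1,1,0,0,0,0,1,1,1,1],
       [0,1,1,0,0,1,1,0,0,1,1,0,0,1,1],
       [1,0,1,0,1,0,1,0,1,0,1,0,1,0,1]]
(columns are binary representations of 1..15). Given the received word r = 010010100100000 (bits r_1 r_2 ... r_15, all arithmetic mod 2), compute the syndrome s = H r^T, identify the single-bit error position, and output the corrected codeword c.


s = (1, 0, 1, 0)^T, error position = 10, corrected codeword c = 010010100000000

Compute s = H r^T mod 2 one row at a time:
  s_1 = 0 + 0 + 1 + 0 + 0 + 0 + 0 + 0 = 1 ≡ 1 (mod 2).
  s_2 = 0 + 1 + 0 + 1 + 0 + 0 + 0 + 0 = 2 ≡ 0 (mod 2).
  s_3 = 1 + 0 + 0 + 1 + 1 + 0 + 0 + 0 = 3 ≡ 1 (mod 2).
  s_4 = 0 + 0 + 1 + 1 + 0 + 0 + 0 + 0 = 2 ≡ 0 (mod 2).
s = (1, 0, 1, 0)^T — this equals column 10 of H (binary 1010), so error is at position 10.
Correct: flip bit 10 of r = 010010100100000 to get c = 010010100000000.


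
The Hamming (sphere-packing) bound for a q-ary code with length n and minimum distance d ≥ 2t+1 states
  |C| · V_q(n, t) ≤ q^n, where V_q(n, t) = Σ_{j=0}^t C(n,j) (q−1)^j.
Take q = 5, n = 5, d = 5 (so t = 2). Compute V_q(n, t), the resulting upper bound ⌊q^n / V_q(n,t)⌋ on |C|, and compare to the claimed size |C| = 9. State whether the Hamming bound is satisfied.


V_q(n, t) = 181, q^n = 3125, Hamming bound = 17, |C| = 9 ≤ bound (satisfied).

Step 1: Compute V_q(n, t) = Σ_{j=0}^2 C(n, j) (q−1)^j.
  j = 0: C(5,0)·(4)^0 = 1·1 = 1.
  j = 1: C(5,1)·(4)^1 = 5·4 = 20.
  j = 2: C(5,2)·(4)^2 = 10·16 = 160.
  V_q(n, t) = 1 + 20 + 160 = 181.
Step 2: q^n = 5^5 = 3125.
Step 3: Hamming bound ⌊q^n / V_q(n,t)⌋ = ⌊3125/181⌋ = 17.
Step 4: Compare |C| = 9 to 17: satisfied.
The claimed |C| lies below the Hamming bound.


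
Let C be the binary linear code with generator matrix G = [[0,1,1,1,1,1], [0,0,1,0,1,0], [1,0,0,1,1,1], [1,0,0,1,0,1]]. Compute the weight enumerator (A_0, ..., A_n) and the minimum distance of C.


Weight distribution: A_0 = 1, A_1 = 2, A_2 = 2, A_3 = 4, A_4 = 5, A_5 = 2. Minimum distance d = 1.

Enumerate all 2^4 = 16 messages m ∈ F_2^4.
For each, compute codeword c = mG in F_2^6, then tally its weight.
  m = 0000 → c = 000000, weight = 0.
  m = 1000 → c = 011111, weight = 5.
  m = 0100 → c = 001010, weight = 2.
  m = 1100 → c = 010101, weight = 3.
  m = 0010 → c = 100111, weight = 4.
  m = 1010 → c = 111000, weight = 3.
  m = 0110 → c = 101101, weight = 4.
  m = 1110 → c = 110010, weight = 3.
  m = 0001 → c = 100101, weight = 3.
  m = 1001 → c = 111010, weight = 4.
  m = 0101 → c = 101111, weight = 5.
  m = 1101 → c = 110000, weight = 2.
  m = 0011 → c = 000010, weight = 1.
  m = 1011 → c = 011101, weight = 4.
  m = 0111 → c = 001000, weight = 1.
  m = 1111 → c = 010111, weight = 4.
Tally weights:
  weight 0: 1 codewords.
  weight 1: 2 codewords.
  weight 2: 2 codewords.
  weight 3: 4 codewords.
  weight 4: 5 codewords.
  weight 5: 2 codewords.
Minimum distance d = smallest w > 0 with A_w > 0 = 1.
Sanity: Σ A_w = 16 = 2^4 = 16 ✓.


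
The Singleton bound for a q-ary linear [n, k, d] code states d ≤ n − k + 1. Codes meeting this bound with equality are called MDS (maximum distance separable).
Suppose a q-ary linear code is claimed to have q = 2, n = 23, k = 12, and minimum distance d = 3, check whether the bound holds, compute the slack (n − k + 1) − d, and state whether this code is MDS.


Singleton RHS = n − k + 1 = 12, slack = 9, bound satisfied, not MDS.

Singleton bound: d ≤ n − k + 1.
Here n = 23, k = 12, so n − k + 1 = 12.
Given d = 3, check d ≤ 12: YES.
Slack = (n − k + 1) − d = 9.
The code is NOT MDS (slack = 9 > 0).
Description: the claimed parameters are [23, 12, 3]_2; such a code would be non-MDS.


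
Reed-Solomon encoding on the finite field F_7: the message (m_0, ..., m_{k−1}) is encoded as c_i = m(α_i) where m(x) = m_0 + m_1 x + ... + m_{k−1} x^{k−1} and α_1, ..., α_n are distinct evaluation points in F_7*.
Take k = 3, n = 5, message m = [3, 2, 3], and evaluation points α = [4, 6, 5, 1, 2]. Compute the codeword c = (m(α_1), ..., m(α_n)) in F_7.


c = [3, 4, 4, 1, 5]

Message polynomial: m(x) = 3 + 2·x + 3·x^2 (mod 7).
For each evaluation point α_i, compute m(α_i) mod 7:
  α_1 = 4: Horner steps 3 → 0 → 3, so m(4) = 3.
  α_2 = 6: Horner steps 3 → 6 → 4, so m(6) = 4.
  α_3 = 5: Horner steps 3 → 3 → 4, so m(5) = 4.
  α_4 = 1: Horner steps 3 → 5 → 1, so m(1) = 1.
  α_5 = 2: Horner steps 3 → 1 → 5, so m(2) = 5.
Codeword c = [3, 4, 4, 1, 5] ∈ F_7^5.


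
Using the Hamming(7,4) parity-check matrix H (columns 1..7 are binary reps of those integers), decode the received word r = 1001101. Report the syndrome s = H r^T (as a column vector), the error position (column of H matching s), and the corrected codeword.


s = (1, 1, 1)^T, error position = 7, corrected codeword c = 1001100

Compute s = H r^T mod 2 one row at a time:
  s_1 = 1 + 1 + 0 + 1 = 3 ≡ 1 (mod 2).
  s_2 = 0 + 0 + 0 + 1 = 1 ≡ 1 (mod 2).
  s_3 = 1 + 0 + 1 + 1 = 3 ≡ 1 (mod 2).
s = (1, 1, 1)^T — this equals column 7 of H (binary 111), so error is at position 7.
Correct: flip bit 7 of r = 1001101 to get c = 1001100.


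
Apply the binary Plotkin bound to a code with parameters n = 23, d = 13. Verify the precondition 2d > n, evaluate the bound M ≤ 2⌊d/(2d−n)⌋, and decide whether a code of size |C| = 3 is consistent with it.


Plotkin bound M ≤ 8; given |C| = 3 ≤ bound (satisfied).

Check applicability: 2d = 26, n = 23.
2d − n = 3 > 0, so Plotkin applies.
Compute d/(2d−n) = 13/3 ≈ 4.3333.
⌊d/(2d−n)⌋ = 4.
Plotkin bound: M ≤ 2·4 = 8.
Given |C| = 3, check: satisfied.
This |C| is below the Plotkin bound.


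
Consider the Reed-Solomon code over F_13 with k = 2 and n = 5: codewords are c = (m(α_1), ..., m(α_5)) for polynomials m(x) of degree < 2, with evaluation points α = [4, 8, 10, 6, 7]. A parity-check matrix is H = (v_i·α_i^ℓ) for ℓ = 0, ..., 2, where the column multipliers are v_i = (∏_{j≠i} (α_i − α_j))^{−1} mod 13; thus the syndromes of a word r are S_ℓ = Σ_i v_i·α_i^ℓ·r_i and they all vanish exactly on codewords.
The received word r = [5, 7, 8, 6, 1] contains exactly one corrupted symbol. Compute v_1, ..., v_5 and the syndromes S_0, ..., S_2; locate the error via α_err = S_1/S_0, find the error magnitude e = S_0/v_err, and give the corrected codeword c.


S = (3, 8, 4), error at position 5, error magnitude e = 1, c = [5, 7, 8, 6, 0].

Step 1: column multipliers v_i = (∏_{j≠i}(α_i − α_j))^{−1} mod 13.
  i = 1 (α = 4): (4−8)(4−10)(4−6)(4−7) = (−4)·(−6)·(−2)·(−3) = 144 ≡ 1, so v_1 = 1^{−1} = 1 (mod 13).
  i = 2 (α = 8): (8−4)(8−10)(8−6)(8−7) = 4·(−2)·2·1 = −16 ≡ 10, so v_2 = 10^{−1} = 4 (mod 13).
  i = 3 (α = 10): (10−4)(10−8)(10−6)(10−7) = 6·2·4·3 = 144 ≡ 1, so v_3 = 1^{−1} = 1 (mod 13).
  i = 4 (α = 6): (6−4)(6−8)(6−10)(6−7) = 2·(−2)·(−4)·(−1) = −16 ≡ 10, so v_4 = 10^{−1} = 4 (mod 13).
  i = 5 (α = 7): (7−4)(7−8)(7−10)(7−6) = 3·(−1)·(−3)·1 = 9 ≡ 9, so v_5 = 9^{−1} = 3 (mod 13).
  v = [1, 4, 1, 4, 3].
Step 2: syndromes of r = [5, 7, 8, 6, 1] (all sums mod 13).
  S_0 = Σ v_i r_i = 1·5 + 4·7 + 1·8 + 4·6 + 3·1 = 68 ≡ 3.
  S_1 = Σ v_i α_i r_i = 1·4·5 + 4·8·7 + 1·10·8 + 4·6·6 + 3·7·1 = 489 ≡ 8.
  α_i^2 mod 13 = [3, 12, 9, 10, 10].
  S_2 = Σ v_i α_i^2 r_i = 1·3·5 + 4·12·7 + 1·9·8 + 4·10·6 + 3·10·1 = 693 ≡ 4.
  S = (3, 8, 4) ≠ 0, so r is not a codeword (an error is present).
Step 3: locate the error. For a single error e at position i, S_ℓ = v_i·e·α_i^ℓ, so α_err = S_1/S_0.
  S_0^{−1} = 3^{−1} = 9 (mod 13), so α_err = 8·9 = 72 ≡ 7 = α_5. Error position i = 5.
  Consistency check: S_2/S_1 = 4·5 = 20 ≡ 7 = α_err ✓ (single-error assumption holds).
Step 4: error magnitude e = S_0/v_5 = S_0·∏_{j≠5}(α_5 − α_j) = 3·9 = 27 ≡ 1 (mod 13).
Step 5: correct position 5: c_5 = r_5 − e = 1 − 1 ≡ 0 (mod 13). Hence c = [5, 7, 8, 6, 0].
  Check: interpolating c through the α_i gives m(x) = 3 + 7·x (degree < 2) with m(α_i) = c_i for every i, so c is indeed a codeword.


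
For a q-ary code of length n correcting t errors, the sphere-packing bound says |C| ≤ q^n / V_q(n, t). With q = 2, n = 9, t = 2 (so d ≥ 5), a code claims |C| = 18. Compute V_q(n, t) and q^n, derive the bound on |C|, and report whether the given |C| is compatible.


V_q(n, t) = 46, q^n = 512, Hamming bound = 11, |C| = 18 > bound (violated).

Step 1: Compute V_q(n, t) = Σ_{j=0}^2 C(n, j) (q−1)^j.
  j = 0: C(9,0)·(1)^0 = 1·1 = 1.
  j = 1: C(9,1)·(1)^1 = 9·1 = 9.
  j = 2: C(9,2)·(1)^2 = 36·1 = 36.
  V_q(n, t) = 1 + 9 + 36 = 46.
Step 2: q^n = 2^9 = 512.
Step 3: Hamming bound ⌊q^n / V_q(n,t)⌋ = ⌊512/46⌋ = 11.
Step 4: Compare |C| = 18 to 11: violated.
The claimed |C| lies above the Hamming bound, so no 2-ary code of length 9 with d ≥ 5 can have 18 codewords.


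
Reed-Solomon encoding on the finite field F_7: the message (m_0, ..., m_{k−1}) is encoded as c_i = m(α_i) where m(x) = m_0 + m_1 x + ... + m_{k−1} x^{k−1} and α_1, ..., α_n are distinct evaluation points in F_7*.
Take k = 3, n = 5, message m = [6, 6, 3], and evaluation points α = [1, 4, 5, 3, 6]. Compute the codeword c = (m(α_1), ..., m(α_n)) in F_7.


c = [1, 1, 6, 2, 3]

Message polynomial: m(x) = 6 + 6·x + 3·x^2 (mod 7).
For each evaluation point α_i, compute m(α_i) mod 7:
  α_1 = 1: Horner steps 3 → 2 → 1, so m(1) = 1.
  α_2 = 4: Horner steps 3 → 4 → 1, so m(4) = 1.
  α_3 = 5: Horner steps 3 → 0 → 6, so m(5) = 6.
  α_4 = 3: Horner steps 3 → 1 → 2, so m(3) = 2.
  α_5 = 6: Horner steps 3 → 3 → 3, so m(6) = 3.
Codeword c = [1, 1, 6, 2, 3] ∈ F_7^5.
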